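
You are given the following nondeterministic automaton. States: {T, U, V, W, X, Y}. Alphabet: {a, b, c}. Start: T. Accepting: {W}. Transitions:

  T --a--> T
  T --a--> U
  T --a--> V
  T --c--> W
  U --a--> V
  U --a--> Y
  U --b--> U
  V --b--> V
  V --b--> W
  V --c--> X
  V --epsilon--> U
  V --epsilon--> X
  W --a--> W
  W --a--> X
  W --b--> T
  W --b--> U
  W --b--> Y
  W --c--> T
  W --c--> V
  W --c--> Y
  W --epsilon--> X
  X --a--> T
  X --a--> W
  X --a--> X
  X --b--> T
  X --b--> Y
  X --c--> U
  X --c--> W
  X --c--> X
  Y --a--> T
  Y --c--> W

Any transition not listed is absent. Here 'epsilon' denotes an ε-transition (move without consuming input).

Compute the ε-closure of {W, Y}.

{W, X, Y}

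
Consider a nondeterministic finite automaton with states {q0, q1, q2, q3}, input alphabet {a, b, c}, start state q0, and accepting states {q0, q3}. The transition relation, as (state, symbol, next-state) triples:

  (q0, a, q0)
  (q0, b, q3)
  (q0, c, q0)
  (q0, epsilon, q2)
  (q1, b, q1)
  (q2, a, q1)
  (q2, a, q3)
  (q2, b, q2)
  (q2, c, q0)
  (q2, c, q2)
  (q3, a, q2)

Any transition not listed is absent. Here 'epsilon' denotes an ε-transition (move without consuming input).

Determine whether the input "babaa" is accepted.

No

Start: ε-closure({q0}) = {q0, q2}.
Read 'b': {q0, q2} → {q2, q3}.
Read 'a': {q2, q3} → {q1, q2, q3}.
Read 'b': {q1, q2, q3} → {q1, q2}.
Read 'a': {q1, q2} → {q1, q3}.
Read 'a': {q1, q3} → {q2}.
The final set {q2} contains no accepting state.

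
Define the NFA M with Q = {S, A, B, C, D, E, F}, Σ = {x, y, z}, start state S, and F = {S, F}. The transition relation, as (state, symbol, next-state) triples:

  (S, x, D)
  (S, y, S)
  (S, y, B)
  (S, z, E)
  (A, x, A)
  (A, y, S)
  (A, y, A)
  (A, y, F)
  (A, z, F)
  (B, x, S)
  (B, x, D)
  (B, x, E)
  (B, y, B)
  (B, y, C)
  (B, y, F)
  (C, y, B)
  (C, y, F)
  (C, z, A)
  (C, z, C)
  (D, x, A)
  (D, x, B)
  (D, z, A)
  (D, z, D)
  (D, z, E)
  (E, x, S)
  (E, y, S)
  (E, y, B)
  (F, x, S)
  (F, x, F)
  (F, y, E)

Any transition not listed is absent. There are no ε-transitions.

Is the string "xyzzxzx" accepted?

No

Start in {S}.
Read 'x': S→{D}; now {D}.
Read 'y': D→∅; now ∅.
The set is empty and remains empty for the remaining 5 symbols.
The final set ∅ contains no accepting state.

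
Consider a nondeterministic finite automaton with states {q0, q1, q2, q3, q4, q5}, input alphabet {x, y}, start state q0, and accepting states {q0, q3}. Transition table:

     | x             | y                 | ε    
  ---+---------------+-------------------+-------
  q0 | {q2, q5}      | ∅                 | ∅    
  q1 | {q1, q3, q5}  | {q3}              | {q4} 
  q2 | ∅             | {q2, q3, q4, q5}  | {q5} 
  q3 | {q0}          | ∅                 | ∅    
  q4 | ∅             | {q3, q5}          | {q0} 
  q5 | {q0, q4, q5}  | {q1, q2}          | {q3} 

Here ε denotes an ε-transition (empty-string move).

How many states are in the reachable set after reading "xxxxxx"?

5

Start in {q0}.
Read 'x': {q0} → {q2, q3, q5}.
Read 'x': {q2, q3, q5} → {q0, q3, q4, q5}.
Read 'x': {q0, q3, q4, q5} → {q0, q2, q3, q4, q5}.
Read 'x': {q0, q2, q3, q4, q5} → {q0, q2, q3, q4, q5}.
Read 'x': {q0, q2, q3, q4, q5} → {q0, q2, q3, q4, q5}.
Read 'x': {q0, q2, q3, q4, q5} → {q0, q2, q3, q4, q5}.
That set has 5 states.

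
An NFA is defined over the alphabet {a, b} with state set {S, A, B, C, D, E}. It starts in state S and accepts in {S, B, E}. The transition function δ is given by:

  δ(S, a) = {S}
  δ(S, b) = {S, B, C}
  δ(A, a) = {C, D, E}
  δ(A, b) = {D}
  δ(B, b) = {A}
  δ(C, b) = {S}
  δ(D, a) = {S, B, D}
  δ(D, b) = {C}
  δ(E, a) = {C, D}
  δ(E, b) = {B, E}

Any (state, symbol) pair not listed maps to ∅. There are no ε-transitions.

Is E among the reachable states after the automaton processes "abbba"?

Start in {S}.
Read 'a': S→{S}; now {S}.
Read 'b': S→{S, B, C}; now {S, B, C}.
Read 'b': S→{S, B, C}, B→{A}, C→{S}; now {S, A, B, C}.
Read 'b': S→{S, B, C}, A→{D}, B→{A}, C→{S}; now {S, A, B, C, D}.
Read 'a': S→{S}, A→{C, D, E}, B→∅, C→∅, D→{S, B, D}; now {S, B, C, D, E}.
State E is in {S, B, C, D, E}.

Yes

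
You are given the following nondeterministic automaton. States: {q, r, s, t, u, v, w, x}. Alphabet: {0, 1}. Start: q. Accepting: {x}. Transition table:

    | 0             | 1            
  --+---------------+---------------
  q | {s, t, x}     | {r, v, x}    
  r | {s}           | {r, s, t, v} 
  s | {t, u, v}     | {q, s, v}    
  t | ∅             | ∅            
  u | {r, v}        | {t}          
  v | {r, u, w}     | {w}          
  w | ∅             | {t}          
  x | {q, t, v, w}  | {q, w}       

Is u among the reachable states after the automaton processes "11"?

Start in {q}.
Read '1': q→{r, v, x}; now {r, v, x}.
Read '1': r→{r, s, t, v}, v→{w}, x→{q, w}; now {q, r, s, t, v, w}.
State u is not in {q, r, s, t, v, w}.

No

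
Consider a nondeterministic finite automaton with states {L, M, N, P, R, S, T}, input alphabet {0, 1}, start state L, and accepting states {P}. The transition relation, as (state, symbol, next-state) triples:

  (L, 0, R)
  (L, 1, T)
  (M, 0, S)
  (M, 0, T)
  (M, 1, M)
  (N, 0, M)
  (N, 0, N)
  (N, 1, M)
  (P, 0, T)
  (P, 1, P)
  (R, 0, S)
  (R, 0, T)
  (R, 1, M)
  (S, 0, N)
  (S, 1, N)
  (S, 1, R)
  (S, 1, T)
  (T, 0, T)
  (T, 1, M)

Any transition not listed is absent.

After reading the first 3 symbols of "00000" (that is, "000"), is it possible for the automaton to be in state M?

No

Start in {L}.
Read '0': {L} → {R}.
Read '0': {R} → {S, T}.
Read '0': {S, T} → {N, T}.
State M is not in {N, T}.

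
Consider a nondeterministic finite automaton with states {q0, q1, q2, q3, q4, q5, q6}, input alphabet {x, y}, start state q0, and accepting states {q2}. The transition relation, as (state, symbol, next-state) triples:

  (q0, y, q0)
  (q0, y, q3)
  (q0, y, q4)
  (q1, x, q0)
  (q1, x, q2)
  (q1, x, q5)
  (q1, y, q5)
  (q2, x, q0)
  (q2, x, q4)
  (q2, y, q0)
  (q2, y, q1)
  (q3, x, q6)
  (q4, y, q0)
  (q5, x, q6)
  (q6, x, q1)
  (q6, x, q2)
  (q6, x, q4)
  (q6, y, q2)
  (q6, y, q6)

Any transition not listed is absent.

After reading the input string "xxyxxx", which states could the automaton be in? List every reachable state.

∅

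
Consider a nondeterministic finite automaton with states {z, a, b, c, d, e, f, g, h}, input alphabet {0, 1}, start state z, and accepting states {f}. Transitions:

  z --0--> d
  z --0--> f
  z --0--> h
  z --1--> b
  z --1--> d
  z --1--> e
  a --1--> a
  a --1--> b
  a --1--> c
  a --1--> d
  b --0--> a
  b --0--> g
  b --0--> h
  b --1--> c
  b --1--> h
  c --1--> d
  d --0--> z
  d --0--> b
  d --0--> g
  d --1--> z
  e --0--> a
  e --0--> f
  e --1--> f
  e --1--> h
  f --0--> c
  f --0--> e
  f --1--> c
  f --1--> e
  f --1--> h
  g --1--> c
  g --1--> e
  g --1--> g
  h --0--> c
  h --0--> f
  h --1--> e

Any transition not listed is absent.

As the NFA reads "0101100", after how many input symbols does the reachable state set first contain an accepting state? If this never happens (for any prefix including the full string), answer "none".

1

Start in {z}.
Read '0': z→{d, f, h}; now {d, f, h}.
None of the earlier sets intersect F, but {d, f, h} does.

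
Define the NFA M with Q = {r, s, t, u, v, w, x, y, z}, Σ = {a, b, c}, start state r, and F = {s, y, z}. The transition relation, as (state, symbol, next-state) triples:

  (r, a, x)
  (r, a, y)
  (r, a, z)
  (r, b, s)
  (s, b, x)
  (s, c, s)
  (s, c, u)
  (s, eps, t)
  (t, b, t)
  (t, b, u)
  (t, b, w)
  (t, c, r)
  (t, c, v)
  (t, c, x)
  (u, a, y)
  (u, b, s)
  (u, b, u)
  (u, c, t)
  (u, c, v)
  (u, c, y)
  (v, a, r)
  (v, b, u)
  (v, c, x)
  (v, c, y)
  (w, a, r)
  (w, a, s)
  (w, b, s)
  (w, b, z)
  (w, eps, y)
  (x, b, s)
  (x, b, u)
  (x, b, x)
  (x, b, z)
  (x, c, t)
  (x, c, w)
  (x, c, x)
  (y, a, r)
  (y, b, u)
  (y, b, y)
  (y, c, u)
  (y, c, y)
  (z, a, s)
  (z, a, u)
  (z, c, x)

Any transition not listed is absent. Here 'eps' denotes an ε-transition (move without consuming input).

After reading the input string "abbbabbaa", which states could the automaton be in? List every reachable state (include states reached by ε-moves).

{r, x, y, z}

Start in {r}.
Read 'a': r→{x, y, z}; now {x, y, z}.
Read 'b': x→{s, u, x, z}, y→{u, y}, z→∅; union {s, u, x, y, z}; ε-closure = {s, t, u, x, y, z}.
Read 'b': s→{x}, t→{t, u, w}, u→{s, u}, x→{s, u, x, z}, y→{u, y}, z→∅; now {s, t, u, w, x, y, z}.
Read 'b': s→{x}, t→{t, u, w}, u→{s, u}, w→{s, z}, x→{s, u, x, z}, y→{u, y}, z→∅; now {s, t, u, w, x, y, z}.
Read 'a': s→∅, t→∅, u→{y}, w→{r, s}, x→∅, y→{r}, z→{s, u}; union {r, s, u, y}; ε-closure = {r, s, t, u, y}.
Read 'b': r→{s}, s→{x}, t→{t, u, w}, u→{s, u}, y→{u, y}; now {s, t, u, w, x, y}.
Read 'b': s→{x}, t→{t, u, w}, u→{s, u}, w→{s, z}, x→{s, u, x, z}, y→{u, y}; now {s, t, u, w, x, y, z}.
Read 'a': s→∅, t→∅, u→{y}, w→{r, s}, x→∅, y→{r}, z→{s, u}; union {r, s, u, y}; ε-closure = {r, s, t, u, y}.
Read 'a': r→{x, y, z}, s→∅, t→∅, u→{y}, y→{r}; now {r, x, y, z}.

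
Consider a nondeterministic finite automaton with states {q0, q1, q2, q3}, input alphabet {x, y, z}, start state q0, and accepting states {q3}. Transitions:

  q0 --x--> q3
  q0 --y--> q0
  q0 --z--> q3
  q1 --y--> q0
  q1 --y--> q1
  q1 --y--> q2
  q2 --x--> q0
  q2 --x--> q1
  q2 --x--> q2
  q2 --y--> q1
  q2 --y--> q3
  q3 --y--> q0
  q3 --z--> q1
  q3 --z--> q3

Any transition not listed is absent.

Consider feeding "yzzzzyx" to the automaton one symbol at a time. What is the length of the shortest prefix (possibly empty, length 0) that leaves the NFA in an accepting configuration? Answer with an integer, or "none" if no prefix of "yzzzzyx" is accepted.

Start in {q0}.
Read 'y': {q0} → {q0}.
Read 'z': {q0} → {q3}.
None of the earlier sets intersect F, but {q3} does.

2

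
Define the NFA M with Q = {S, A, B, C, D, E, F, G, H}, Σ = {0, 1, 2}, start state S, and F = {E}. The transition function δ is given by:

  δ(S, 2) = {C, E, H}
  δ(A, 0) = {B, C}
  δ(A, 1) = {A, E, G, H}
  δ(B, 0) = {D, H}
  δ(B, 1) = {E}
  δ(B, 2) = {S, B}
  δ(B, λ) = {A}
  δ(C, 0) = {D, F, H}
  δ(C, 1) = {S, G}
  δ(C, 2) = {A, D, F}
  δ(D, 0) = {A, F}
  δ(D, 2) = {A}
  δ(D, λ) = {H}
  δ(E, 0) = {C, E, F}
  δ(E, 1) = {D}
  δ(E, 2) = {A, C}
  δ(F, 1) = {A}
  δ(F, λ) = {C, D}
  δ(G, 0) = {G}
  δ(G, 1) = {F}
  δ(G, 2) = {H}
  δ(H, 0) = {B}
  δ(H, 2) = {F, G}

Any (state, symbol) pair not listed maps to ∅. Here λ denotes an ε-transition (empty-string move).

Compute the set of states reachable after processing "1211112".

∅

Start in {S}.
Read '1': {S} → ∅.
The set is empty and remains empty for the remaining 6 symbols.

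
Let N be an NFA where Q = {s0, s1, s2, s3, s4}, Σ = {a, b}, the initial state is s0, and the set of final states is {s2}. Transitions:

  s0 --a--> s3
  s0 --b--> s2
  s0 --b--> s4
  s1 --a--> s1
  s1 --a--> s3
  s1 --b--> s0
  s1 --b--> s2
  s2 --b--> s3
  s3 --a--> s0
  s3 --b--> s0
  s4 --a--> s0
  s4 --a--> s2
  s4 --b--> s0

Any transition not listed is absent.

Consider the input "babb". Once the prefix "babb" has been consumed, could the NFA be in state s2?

No

Start in {s0}.
Read 'b': {s0} → {s2, s4}.
Read 'a': {s2, s4} → {s0, s2}.
Read 'b': {s0, s2} → {s2, s3, s4}.
Read 'b': {s2, s3, s4} → {s0, s3}.
State s2 is not in {s0, s3}.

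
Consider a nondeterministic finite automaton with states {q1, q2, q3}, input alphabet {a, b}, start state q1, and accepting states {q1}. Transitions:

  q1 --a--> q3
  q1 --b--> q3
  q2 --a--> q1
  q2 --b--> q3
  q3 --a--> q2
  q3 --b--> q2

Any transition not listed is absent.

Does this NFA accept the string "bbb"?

No

Start in {q1}.
Read 'b': q1→{q3}; now {q3}.
Read 'b': q3→{q2}; now {q2}.
Read 'b': q2→{q3}; now {q3}.
The final set {q3} contains no accepting state.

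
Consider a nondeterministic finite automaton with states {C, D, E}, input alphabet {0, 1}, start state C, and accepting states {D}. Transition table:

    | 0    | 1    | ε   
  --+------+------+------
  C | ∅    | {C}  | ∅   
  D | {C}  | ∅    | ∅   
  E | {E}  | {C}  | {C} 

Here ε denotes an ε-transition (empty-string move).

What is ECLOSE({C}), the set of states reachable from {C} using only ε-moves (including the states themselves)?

Begin with {C}.
No ε-moves leave this set, so the closure equals the set itself.

{C}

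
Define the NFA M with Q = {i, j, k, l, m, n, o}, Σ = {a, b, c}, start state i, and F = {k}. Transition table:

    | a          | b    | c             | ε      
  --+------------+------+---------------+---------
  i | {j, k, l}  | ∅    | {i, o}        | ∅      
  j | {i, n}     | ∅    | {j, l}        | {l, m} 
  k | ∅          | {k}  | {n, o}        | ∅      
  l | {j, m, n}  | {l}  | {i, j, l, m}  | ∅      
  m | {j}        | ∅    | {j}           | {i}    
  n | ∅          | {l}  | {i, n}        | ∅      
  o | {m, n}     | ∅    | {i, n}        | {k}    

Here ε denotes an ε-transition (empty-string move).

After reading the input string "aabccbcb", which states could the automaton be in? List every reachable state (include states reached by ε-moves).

{k, l}

Start in {i}.
Read 'a': i→{j, k, l}; union {j, k, l}; ε-closure = {i, j, k, l, m}.
Read 'a': i→{j, k, l}, j→{i, n}, k→∅, l→{j, m, n}, m→{j}; now {i, j, k, l, m, n}.
Read 'b': i→∅, j→∅, k→{k}, l→{l}, m→∅, n→{l}; now {k, l}.
Read 'c': k→{n, o}, l→{i, j, l, m}; union {i, j, l, m, n, o}; ε-closure = {i, j, k, l, m, n, o}.
Read 'c': i→{i, o}, j→{j, l}, k→{n, o}, l→{i, j, l, m}, m→{j}, n→{i, n}, o→{i, n}; union {i, j, l, m, n, o}; ε-closure = {i, j, k, l, m, n, o}.
Read 'b': i→∅, j→∅, k→{k}, l→{l}, m→∅, n→{l}, o→∅; now {k, l}.
Read 'c': k→{n, o}, l→{i, j, l, m}; union {i, j, l, m, n, o}; ε-closure = {i, j, k, l, m, n, o}.
Read 'b': i→∅, j→∅, k→{k}, l→{l}, m→∅, n→{l}, o→∅; now {k, l}.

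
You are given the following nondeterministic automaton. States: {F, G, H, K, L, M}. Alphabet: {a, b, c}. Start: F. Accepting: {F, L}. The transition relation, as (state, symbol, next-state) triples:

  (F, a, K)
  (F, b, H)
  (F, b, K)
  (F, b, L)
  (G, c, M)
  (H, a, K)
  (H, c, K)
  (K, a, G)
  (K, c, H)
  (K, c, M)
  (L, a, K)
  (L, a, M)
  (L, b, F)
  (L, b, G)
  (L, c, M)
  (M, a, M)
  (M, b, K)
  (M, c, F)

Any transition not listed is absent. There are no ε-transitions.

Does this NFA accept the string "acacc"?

Yes

Start in {F}.
Read 'a': F→{K}; now {K}.
Read 'c': K→{H, M}; now {H, M}.
Read 'a': H→{K}, M→{M}; now {K, M}.
Read 'c': K→{H, M}, M→{F}; now {F, H, M}.
Read 'c': F→∅, H→{K}, M→{F}; now {F, K}.
The final set {F, K} contains the accepting state F.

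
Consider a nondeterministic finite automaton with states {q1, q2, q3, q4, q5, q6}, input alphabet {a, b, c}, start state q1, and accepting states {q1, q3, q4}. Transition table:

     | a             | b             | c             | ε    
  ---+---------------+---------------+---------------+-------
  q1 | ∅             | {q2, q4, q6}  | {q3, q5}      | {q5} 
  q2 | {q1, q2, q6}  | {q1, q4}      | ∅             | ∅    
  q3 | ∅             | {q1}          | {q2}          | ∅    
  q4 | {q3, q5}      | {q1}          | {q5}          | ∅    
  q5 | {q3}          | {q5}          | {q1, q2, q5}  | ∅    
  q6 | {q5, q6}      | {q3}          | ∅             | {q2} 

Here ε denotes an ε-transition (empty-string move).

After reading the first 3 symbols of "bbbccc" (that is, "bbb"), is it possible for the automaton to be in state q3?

Start: ε-closure({q1}) = {q1, q5}.
Read 'b': q1→{q2, q4, q6}, q5→{q5}; now {q2, q4, q5, q6}.
Read 'b': q2→{q1, q4}, q4→{q1}, q5→{q5}, q6→{q3}; now {q1, q3, q4, q5}.
Read 'b': q1→{q2, q4, q6}, q3→{q1}, q4→{q1}, q5→{q5}; now {q1, q2, q4, q5, q6}.
State q3 is not in {q1, q2, q4, q5, q6}.

No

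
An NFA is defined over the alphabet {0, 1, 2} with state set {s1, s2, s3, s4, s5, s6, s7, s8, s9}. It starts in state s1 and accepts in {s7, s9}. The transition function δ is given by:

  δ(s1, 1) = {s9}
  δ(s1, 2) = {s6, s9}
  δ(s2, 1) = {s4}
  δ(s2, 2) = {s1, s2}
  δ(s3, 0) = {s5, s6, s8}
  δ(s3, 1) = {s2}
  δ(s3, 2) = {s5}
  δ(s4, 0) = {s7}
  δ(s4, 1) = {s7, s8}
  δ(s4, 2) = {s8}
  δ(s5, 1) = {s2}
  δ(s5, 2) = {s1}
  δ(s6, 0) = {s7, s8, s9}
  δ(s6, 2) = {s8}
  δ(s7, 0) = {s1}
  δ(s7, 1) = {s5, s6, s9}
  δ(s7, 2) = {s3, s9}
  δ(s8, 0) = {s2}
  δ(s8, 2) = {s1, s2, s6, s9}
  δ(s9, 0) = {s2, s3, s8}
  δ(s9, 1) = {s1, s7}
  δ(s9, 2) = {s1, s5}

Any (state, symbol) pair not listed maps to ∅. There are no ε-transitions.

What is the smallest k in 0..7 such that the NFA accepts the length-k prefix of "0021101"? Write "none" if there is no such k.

Start in {s1}.
Read '0': s1→∅; now ∅.
The set is empty and remains empty for the remaining 6 symbols.
No reachable set along the way intersects F.

none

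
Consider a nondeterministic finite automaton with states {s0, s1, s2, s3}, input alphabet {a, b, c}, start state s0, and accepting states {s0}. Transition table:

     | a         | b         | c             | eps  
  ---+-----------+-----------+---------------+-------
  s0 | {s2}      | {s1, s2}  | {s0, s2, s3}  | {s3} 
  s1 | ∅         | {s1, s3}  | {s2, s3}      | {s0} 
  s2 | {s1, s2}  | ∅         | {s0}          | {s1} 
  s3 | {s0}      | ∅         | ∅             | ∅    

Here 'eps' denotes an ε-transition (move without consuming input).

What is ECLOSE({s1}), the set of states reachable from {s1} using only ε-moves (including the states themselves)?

Begin with {s1}.
ε-move s1 → s0; add s0.
ε-move s0 → s3; add s3.

{s0, s1, s3}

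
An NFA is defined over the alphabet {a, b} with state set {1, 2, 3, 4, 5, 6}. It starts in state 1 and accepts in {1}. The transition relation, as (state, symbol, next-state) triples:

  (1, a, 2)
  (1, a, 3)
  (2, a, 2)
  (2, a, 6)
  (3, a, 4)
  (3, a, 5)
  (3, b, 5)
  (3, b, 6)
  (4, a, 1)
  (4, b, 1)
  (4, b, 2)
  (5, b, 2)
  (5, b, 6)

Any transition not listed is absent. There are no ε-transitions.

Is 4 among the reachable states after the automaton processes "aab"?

No

Start in {1}.
Read 'a': {1} → {2, 3}.
Read 'a': {2, 3} → {2, 4, 5, 6}.
Read 'b': {2, 4, 5, 6} → {1, 2, 6}.
State 4 is not in {1, 2, 6}.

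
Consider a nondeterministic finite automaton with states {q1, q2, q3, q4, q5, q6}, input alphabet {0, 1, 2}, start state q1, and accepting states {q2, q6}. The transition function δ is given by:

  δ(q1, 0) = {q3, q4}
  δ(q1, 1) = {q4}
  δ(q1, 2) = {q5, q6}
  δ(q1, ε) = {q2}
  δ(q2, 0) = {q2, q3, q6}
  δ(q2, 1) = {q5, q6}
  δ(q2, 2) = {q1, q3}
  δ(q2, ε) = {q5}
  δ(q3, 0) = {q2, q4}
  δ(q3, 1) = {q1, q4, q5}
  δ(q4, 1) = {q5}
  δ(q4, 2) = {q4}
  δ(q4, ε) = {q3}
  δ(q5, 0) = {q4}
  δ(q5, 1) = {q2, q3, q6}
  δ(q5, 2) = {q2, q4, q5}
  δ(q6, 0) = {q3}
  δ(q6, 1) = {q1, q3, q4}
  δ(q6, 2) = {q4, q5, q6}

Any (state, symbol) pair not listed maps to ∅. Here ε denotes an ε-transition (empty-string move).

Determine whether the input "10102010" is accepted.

Start: ε-closure({q1}) = {q1, q2, q5}.
Read '1': q1→{q4}, q2→{q5, q6}, q5→{q2, q3, q6}; now {q2, q3, q4, q5, q6}.
Read '0': q2→{q2, q3, q6}, q3→{q2, q4}, q4→∅, q5→{q4}, q6→{q3}; union {q2, q3, q4, q6}; ε-closure = {q2, q3, q4, q5, q6}.
Read '1': q2→{q5, q6}, q3→{q1, q4, q5}, q4→{q5}, q5→{q2, q3, q6}, q6→{q1, q3, q4}; now {q1, q2, q3, q4, q5, q6}.
Read '0': q1→{q3, q4}, q2→{q2, q3, q6}, q3→{q2, q4}, q4→∅, q5→{q4}, q6→{q3}; union {q2, q3, q4, q6}; ε-closure = {q2, q3, q4, q5, q6}.
Read '2': q2→{q1, q3}, q3→∅, q4→{q4}, q5→{q2, q4, q5}, q6→{q4, q5, q6}; now {q1, q2, q3, q4, q5, q6}.
Read '0': q1→{q3, q4}, q2→{q2, q3, q6}, q3→{q2, q4}, q4→∅, q5→{q4}, q6→{q3}; union {q2, q3, q4, q6}; ε-closure = {q2, q3, q4, q5, q6}.
Read '1': q2→{q5, q6}, q3→{q1, q4, q5}, q4→{q5}, q5→{q2, q3, q6}, q6→{q1, q3, q4}; now {q1, q2, q3, q4, q5, q6}.
Read '0': q1→{q3, q4}, q2→{q2, q3, q6}, q3→{q2, q4}, q4→∅, q5→{q4}, q6→{q3}; union {q2, q3, q4, q6}; ε-closure = {q2, q3, q4, q5, q6}.
The final set {q2, q3, q4, q5, q6} contains the accepting states q2, q6.

Yes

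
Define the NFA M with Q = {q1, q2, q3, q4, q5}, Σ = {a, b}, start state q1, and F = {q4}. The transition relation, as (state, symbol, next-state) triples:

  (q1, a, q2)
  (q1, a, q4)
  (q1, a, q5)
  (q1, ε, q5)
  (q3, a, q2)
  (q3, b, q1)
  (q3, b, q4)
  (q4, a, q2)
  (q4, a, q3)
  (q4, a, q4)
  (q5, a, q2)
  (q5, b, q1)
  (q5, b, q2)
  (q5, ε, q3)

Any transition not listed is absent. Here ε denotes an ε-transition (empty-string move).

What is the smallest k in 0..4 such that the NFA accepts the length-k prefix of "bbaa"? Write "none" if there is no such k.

1

Start: ε-closure({q1}) = {q1, q3, q5}.
Read 'b': q1→∅, q3→{q1, q4}, q5→{q1, q2}; union {q1, q2, q4}; ε-closure = {q1, q2, q3, q4, q5}.
None of the earlier sets intersect F, but {q1, q2, q3, q4, q5} does.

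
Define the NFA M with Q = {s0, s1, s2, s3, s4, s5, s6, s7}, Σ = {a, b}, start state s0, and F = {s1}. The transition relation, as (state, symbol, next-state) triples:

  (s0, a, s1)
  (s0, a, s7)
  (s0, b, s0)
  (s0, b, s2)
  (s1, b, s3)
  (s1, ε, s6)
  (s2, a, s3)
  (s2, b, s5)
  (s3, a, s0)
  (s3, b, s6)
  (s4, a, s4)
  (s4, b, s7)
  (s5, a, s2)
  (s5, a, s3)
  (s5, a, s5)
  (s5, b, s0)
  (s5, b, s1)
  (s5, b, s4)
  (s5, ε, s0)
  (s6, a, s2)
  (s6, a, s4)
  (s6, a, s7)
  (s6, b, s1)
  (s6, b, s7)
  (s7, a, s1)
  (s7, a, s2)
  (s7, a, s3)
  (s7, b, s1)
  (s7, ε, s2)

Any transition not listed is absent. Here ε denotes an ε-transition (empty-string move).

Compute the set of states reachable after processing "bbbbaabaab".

Start in {s0}.
Read 'b': s0→{s0, s2}; now {s0, s2}.
Read 'b': s0→{s0, s2}, s2→{s5}; now {s0, s2, s5}.
Read 'b': s0→{s0, s2}, s2→{s5}, s5→{s0, s1, s4}; union {s0, s1, s2, s4, s5}; ε-closure = {s0, s1, s2, s4, s5, s6}.
Read 'b': s0→{s0, s2}, s1→{s3}, s2→{s5}, s4→{s7}, s5→{s0, s1, s4}, s6→{s1, s7}; union {s0, s1, s2, s3, s4, s5, s7}; ε-closure = {s0, s1, s2, s3, s4, s5, s6, s7}.
Read 'a': s0→{s1, s7}, s1→∅, s2→{s3}, s3→{s0}, s4→{s4}, s5→{s2, s3, s5}, s6→{s2, s4, s7}, s7→{s1, s2, s3}; union {s0, s1, s2, s3, s4, s5, s7}; ε-closure = {s0, s1, s2, s3, s4, s5, s6, s7}.
Read 'a': s0→{s1, s7}, s1→∅, s2→{s3}, s3→{s0}, s4→{s4}, s5→{s2, s3, s5}, s6→{s2, s4, s7}, s7→{s1, s2, s3}; union {s0, s1, s2, s3, s4, s5, s7}; ε-closure = {s0, s1, s2, s3, s4, s5, s6, s7}.
Read 'b': s0→{s0, s2}, s1→{s3}, s2→{s5}, s3→{s6}, s4→{s7}, s5→{s0, s1, s4}, s6→{s1, s7}, s7→{s1}; now {s0, s1, s2, s3, s4, s5, s6, s7}.
Read 'a': s0→{s1, s7}, s1→∅, s2→{s3}, s3→{s0}, s4→{s4}, s5→{s2, s3, s5}, s6→{s2, s4, s7}, s7→{s1, s2, s3}; union {s0, s1, s2, s3, s4, s5, s7}; ε-closure = {s0, s1, s2, s3, s4, s5, s6, s7}.
Read 'a': s0→{s1, s7}, s1→∅, s2→{s3}, s3→{s0}, s4→{s4}, s5→{s2, s3, s5}, s6→{s2, s4, s7}, s7→{s1, s2, s3}; union {s0, s1, s2, s3, s4, s5, s7}; ε-closure = {s0, s1, s2, s3, s4, s5, s6, s7}.
Read 'b': s0→{s0, s2}, s1→{s3}, s2→{s5}, s3→{s6}, s4→{s7}, s5→{s0, s1, s4}, s6→{s1, s7}, s7→{s1}; now {s0, s1, s2, s3, s4, s5, s6, s7}.

{s0, s1, s2, s3, s4, s5, s6, s7}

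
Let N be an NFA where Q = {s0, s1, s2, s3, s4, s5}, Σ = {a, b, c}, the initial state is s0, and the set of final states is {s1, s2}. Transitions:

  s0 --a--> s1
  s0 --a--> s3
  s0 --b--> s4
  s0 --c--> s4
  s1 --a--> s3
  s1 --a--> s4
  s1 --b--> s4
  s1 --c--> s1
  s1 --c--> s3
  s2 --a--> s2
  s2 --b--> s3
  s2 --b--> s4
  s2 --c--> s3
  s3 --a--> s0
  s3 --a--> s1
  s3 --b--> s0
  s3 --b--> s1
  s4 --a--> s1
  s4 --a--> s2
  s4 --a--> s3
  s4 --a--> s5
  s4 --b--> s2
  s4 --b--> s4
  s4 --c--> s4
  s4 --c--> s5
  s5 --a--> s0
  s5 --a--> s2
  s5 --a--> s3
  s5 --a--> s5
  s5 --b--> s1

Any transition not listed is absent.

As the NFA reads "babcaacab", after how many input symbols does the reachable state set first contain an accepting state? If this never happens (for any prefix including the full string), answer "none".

Start in {s0}.
Read 'b': s0→{s4}; now {s4}.
Read 'a': s4→{s1, s2, s3, s5}; now {s1, s2, s3, s5}.
None of the earlier sets intersect F, but {s1, s2, s3, s5} does.

2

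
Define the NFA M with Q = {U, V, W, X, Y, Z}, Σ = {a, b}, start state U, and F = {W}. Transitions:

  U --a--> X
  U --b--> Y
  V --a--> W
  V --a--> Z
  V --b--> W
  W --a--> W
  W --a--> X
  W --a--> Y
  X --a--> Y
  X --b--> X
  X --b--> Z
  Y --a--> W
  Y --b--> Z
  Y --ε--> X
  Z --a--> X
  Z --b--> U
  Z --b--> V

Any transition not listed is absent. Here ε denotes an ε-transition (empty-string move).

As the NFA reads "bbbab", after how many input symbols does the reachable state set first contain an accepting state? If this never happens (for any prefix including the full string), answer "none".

4

Start in {U}.
Read 'b': U→{Y}; union {Y}; ε-closure = {X, Y}.
Read 'b': X→{X, Z}, Y→{Z}; now {X, Z}.
Read 'b': X→{X, Z}, Z→{U, V}; now {U, V, X, Z}.
Read 'a': U→{X}, V→{W, Z}, X→{Y}, Z→{X}; now {W, X, Y, Z}.
None of the earlier sets intersect F, but {W, X, Y, Z} does.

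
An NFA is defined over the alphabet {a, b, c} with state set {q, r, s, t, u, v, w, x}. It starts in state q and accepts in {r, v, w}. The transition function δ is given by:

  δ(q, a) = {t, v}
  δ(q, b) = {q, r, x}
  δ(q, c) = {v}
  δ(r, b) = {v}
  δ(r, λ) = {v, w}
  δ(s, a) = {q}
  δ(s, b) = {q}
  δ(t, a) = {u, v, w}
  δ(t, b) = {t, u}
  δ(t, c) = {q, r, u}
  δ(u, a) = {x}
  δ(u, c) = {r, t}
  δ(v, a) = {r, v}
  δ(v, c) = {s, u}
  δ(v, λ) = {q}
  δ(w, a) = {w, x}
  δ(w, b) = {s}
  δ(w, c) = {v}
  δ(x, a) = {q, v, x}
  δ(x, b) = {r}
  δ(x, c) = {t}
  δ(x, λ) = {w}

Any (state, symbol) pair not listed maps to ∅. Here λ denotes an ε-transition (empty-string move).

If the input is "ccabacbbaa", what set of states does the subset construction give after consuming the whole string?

{q, r, t, u, v, w, x}

Start in {q}.
Read 'c': q→{v}; union {v}; ε-closure = {q, v}.
Read 'c': q→{v}, v→{s, u}; union {s, u, v}; ε-closure = {q, s, u, v}.
Read 'a': q→{t, v}, s→{q}, u→{x}, v→{r, v}; union {q, r, t, v, x}; ε-closure = {q, r, t, v, w, x}.
Read 'b': q→{q, r, x}, r→{v}, t→{t, u}, v→∅, w→{s}, x→{r}; union {q, r, s, t, u, v, x}; ε-closure = {q, r, s, t, u, v, w, x}.
Read 'a': q→{t, v}, r→∅, s→{q}, t→{u, v, w}, u→{x}, v→{r, v}, w→{w, x}, x→{q, v, x}; now {q, r, t, u, v, w, x}.
Read 'c': q→{v}, r→∅, t→{q, r, u}, u→{r, t}, v→{s, u}, w→{v}, x→{t}; union {q, r, s, t, u, v}; ε-closure = {q, r, s, t, u, v, w}.
Read 'b': q→{q, r, x}, r→{v}, s→{q}, t→{t, u}, u→∅, v→∅, w→{s}; union {q, r, s, t, u, v, x}; ε-closure = {q, r, s, t, u, v, w, x}.
Read 'b': q→{q, r, x}, r→{v}, s→{q}, t→{t, u}, u→∅, v→∅, w→{s}, x→{r}; union {q, r, s, t, u, v, x}; ε-closure = {q, r, s, t, u, v, w, x}.
Read 'a': q→{t, v}, r→∅, s→{q}, t→{u, v, w}, u→{x}, v→{r, v}, w→{w, x}, x→{q, v, x}; now {q, r, t, u, v, w, x}.
Read 'a': q→{t, v}, r→∅, t→{u, v, w}, u→{x}, v→{r, v}, w→{w, x}, x→{q, v, x}; now {q, r, t, u, v, w, x}.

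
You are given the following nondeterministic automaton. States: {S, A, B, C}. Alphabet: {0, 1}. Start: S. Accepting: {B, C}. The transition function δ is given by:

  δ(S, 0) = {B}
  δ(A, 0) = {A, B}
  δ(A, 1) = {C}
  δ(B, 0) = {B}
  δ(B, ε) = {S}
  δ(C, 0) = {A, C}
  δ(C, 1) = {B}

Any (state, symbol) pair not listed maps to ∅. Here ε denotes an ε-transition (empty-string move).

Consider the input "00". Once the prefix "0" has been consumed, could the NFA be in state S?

Start in {S}.
Read '0': S→{B}; union {B}; ε-closure = {S, B}.
State S is in {S, B}.

Yes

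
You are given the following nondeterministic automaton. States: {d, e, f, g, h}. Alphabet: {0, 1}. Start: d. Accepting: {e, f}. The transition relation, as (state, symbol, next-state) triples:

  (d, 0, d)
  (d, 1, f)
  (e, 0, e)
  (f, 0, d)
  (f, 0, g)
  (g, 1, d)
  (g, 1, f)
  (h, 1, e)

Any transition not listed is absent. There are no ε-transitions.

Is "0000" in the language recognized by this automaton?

Start in {d}.
Read '0': {d} → {d}.
Read '0': {d} → {d}.
Read '0': {d} → {d}.
Read '0': {d} → {d}.
The final set {d} contains no accepting state.

No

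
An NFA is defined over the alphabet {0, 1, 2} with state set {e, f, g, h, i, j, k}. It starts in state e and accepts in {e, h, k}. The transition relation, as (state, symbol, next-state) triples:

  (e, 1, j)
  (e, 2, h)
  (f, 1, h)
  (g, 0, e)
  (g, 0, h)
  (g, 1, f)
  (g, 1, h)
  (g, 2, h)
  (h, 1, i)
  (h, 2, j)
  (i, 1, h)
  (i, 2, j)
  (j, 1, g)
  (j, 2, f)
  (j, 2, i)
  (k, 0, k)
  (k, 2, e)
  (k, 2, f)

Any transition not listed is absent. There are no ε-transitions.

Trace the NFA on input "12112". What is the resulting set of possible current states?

Start in {e}.
Read '1': e→{j}; now {j}.
Read '2': j→{f, i}; now {f, i}.
Read '1': f→{h}, i→{h}; now {h}.
Read '1': h→{i}; now {i}.
Read '2': i→{j}; now {j}.

{j}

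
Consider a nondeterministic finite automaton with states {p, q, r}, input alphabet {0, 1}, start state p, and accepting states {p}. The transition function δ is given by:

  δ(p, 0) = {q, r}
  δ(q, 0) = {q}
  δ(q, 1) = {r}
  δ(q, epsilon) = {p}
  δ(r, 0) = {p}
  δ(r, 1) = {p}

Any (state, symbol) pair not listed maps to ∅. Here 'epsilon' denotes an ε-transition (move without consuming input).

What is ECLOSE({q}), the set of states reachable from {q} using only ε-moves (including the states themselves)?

Begin with {q}.
ε-move q → p; add p.

{p, q}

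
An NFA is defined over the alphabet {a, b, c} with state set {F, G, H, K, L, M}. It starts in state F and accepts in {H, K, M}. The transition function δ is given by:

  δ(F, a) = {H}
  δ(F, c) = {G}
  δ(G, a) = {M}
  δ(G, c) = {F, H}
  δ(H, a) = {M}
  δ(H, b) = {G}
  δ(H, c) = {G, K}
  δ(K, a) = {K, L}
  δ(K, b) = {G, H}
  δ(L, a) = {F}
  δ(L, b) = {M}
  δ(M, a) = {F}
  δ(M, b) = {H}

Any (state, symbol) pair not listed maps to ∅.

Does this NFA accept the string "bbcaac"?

No

Start in {F}.
Read 'b': {F} → ∅.
The set is empty and remains empty for the remaining 5 symbols.
The final set ∅ contains no accepting state.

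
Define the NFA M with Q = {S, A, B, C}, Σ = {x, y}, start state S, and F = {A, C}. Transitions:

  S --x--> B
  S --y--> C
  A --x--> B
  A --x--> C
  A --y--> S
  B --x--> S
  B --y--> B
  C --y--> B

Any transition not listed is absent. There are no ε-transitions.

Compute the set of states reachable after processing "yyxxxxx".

Start in {S}.
Read 'y': S→{C}; now {C}.
Read 'y': C→{B}; now {B}.
Read 'x': B→{S}; now {S}.
Read 'x': S→{B}; now {B}.
Read 'x': B→{S}; now {S}.
Read 'x': S→{B}; now {B}.
Read 'x': B→{S}; now {S}.

{S}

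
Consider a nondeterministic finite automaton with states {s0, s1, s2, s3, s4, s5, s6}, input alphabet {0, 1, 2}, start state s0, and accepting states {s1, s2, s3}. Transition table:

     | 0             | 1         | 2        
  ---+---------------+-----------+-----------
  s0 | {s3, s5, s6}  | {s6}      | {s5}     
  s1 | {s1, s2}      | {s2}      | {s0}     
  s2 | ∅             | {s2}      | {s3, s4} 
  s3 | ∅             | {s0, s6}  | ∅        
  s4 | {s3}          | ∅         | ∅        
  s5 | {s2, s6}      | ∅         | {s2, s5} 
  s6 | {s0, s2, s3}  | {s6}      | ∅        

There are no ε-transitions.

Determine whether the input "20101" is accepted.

Start in {s0}.
Read '2': {s0} → {s5}.
Read '0': {s5} → {s2, s6}.
Read '1': {s2, s6} → {s2, s6}.
Read '0': {s2, s6} → {s0, s2, s3}.
Read '1': {s0, s2, s3} → {s0, s2, s6}.
The final set {s0, s2, s6} contains the accepting state s2.

Yes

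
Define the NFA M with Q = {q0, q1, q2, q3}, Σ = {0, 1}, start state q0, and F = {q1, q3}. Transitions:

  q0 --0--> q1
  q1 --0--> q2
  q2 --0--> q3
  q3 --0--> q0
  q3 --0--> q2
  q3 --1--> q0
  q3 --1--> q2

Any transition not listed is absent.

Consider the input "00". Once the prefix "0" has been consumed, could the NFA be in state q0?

No

Start in {q0}.
Read '0': {q0} → {q1}.
State q0 is not in {q1}.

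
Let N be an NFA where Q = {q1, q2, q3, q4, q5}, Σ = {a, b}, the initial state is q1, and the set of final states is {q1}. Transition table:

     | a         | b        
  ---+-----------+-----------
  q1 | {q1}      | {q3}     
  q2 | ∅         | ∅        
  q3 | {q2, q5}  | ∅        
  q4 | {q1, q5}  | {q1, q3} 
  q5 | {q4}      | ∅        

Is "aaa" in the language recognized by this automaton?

Yes

Start in {q1}.
Read 'a': q1→{q1}; now {q1}.
Read 'a': q1→{q1}; now {q1}.
Read 'a': q1→{q1}; now {q1}.
The final set {q1} contains the accepting state q1.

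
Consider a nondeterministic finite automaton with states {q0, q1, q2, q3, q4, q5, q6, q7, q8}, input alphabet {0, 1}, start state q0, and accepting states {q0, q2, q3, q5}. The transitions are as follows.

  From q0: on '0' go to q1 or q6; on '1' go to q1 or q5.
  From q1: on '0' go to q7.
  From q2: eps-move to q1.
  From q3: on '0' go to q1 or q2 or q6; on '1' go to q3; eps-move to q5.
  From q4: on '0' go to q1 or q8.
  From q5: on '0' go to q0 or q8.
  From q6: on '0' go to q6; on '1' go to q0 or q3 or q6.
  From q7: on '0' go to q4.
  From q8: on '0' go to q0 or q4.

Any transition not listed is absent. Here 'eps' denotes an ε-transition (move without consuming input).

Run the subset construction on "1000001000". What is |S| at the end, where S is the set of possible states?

Start in {q0}.
Read '1': q0→{q1, q5}; now {q1, q5}.
Read '0': q1→{q7}, q5→{q0, q8}; now {q0, q7, q8}.
Read '0': q0→{q1, q6}, q7→{q4}, q8→{q0, q4}; now {q0, q1, q4, q6}.
Read '0': q0→{q1, q6}, q1→{q7}, q4→{q1, q8}, q6→{q6}; now {q1, q6, q7, q8}.
Read '0': q1→{q7}, q6→{q6}, q7→{q4}, q8→{q0, q4}; now {q0, q4, q6, q7}.
Read '0': q0→{q1, q6}, q4→{q1, q8}, q6→{q6}, q7→{q4}; now {q1, q4, q6, q8}.
Read '1': q1→∅, q4→∅, q6→{q0, q3, q6}, q8→∅; union {q0, q3, q6}; ε-closure = {q0, q3, q5, q6}.
Read '0': q0→{q1, q6}, q3→{q1, q2, q6}, q5→{q0, q8}, q6→{q6}; now {q0, q1, q2, q6, q8}.
Read '0': q0→{q1, q6}, q1→{q7}, q2→∅, q6→{q6}, q8→{q0, q4}; now {q0, q1, q4, q6, q7}.
Read '0': q0→{q1, q6}, q1→{q7}, q4→{q1, q8}, q6→{q6}, q7→{q4}; now {q1, q4, q6, q7, q8}.
That set has 5 states.

5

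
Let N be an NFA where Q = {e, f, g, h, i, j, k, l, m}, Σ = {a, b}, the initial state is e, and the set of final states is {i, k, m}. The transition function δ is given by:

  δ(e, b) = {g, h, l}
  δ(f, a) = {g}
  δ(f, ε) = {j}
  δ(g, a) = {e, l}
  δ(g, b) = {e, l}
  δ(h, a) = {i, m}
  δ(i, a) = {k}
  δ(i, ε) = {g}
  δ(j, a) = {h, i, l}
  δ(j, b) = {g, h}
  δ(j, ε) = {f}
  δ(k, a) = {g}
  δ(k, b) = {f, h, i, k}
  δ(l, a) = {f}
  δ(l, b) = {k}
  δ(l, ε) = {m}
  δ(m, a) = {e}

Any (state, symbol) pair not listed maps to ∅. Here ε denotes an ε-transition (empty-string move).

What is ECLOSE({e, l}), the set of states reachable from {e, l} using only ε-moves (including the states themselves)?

{e, l, m}

Begin with {e, l}.
ε-move l → m; add m.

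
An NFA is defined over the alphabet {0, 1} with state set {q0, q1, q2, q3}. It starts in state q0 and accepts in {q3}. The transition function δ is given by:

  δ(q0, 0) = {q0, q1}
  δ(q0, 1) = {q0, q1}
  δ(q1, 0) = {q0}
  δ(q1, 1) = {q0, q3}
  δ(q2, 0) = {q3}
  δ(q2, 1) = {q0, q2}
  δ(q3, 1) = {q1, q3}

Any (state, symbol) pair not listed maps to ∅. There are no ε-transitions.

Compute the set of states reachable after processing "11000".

Start in {q0}.
Read '1': {q0} → {q0, q1}.
Read '1': {q0, q1} → {q0, q1, q3}.
Read '0': {q0, q1, q3} → {q0, q1}.
Read '0': {q0, q1} → {q0, q1}.
Read '0': {q0, q1} → {q0, q1}.

{q0, q1}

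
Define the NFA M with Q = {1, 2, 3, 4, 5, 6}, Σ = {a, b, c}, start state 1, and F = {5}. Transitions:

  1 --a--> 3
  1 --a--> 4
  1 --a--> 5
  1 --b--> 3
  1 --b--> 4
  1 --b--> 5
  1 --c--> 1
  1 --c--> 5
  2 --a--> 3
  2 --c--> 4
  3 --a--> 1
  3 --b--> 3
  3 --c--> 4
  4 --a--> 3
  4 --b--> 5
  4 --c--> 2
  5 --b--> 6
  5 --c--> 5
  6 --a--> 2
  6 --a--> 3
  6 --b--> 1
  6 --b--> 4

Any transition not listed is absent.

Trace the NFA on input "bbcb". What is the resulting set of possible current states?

Start in {1}.
Read 'b': {1} → {3, 4, 5}.
Read 'b': {3, 4, 5} → {3, 5, 6}.
Read 'c': {3, 5, 6} → {4, 5}.
Read 'b': {4, 5} → {5, 6}.

{5, 6}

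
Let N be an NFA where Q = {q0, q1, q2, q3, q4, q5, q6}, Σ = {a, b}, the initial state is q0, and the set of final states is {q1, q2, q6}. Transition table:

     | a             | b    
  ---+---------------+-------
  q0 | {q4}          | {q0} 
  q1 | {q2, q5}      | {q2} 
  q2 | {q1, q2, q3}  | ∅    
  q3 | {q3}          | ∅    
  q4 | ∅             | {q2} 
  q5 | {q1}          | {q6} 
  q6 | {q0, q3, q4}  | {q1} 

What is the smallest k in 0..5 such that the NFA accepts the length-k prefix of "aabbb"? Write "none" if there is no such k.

none

Start in {q0}.
Read 'a': {q0} → {q4}.
Read 'a': {q4} → ∅.
The set is empty and remains empty for the remaining 3 symbols.
No reachable set along the way intersects F.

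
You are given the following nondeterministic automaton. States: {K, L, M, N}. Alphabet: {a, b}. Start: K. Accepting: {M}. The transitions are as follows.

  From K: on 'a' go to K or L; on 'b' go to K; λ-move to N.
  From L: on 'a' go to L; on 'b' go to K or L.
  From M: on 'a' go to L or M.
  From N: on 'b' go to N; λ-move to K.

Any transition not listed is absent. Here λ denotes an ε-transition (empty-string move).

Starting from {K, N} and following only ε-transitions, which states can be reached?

Begin with {K, N}.
No ε-moves leave this set, so the closure equals the set itself.

{K, N}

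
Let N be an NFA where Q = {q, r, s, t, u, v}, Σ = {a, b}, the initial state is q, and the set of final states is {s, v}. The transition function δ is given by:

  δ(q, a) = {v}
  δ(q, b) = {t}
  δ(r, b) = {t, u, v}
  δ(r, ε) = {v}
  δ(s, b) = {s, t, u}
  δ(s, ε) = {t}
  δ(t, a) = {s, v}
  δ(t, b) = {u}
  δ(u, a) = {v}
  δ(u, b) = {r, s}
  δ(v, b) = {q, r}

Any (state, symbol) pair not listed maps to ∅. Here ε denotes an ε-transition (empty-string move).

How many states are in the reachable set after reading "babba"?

3

Start in {q}.
Read 'b': q→{t}; now {t}.
Read 'a': t→{s, v}; union {s, v}; ε-closure = {s, t, v}.
Read 'b': s→{s, t, u}, t→{u}, v→{q, r}; union {q, r, s, t, u}; ε-closure = {q, r, s, t, u, v}.
Read 'b': q→{t}, r→{t, u, v}, s→{s, t, u}, t→{u}, u→{r, s}, v→{q, r}; now {q, r, s, t, u, v}.
Read 'a': q→{v}, r→∅, s→∅, t→{s, v}, u→{v}, v→∅; union {s, v}; ε-closure = {s, t, v}.
That set has 3 states.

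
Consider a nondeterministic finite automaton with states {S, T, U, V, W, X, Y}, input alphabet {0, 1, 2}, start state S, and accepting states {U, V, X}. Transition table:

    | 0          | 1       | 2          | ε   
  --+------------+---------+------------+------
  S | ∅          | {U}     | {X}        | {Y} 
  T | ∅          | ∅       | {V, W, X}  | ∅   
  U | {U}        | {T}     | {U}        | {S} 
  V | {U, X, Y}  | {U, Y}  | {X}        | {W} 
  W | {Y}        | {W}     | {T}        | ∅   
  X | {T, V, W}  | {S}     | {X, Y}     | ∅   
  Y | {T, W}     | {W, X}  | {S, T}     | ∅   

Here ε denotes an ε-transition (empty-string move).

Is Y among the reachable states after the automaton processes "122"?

Start: ε-closure({S}) = {S, Y}.
Read '1': S→{U}, Y→{W, X}; union {U, W, X}; ε-closure = {S, U, W, X, Y}.
Read '2': S→{X}, U→{U}, W→{T}, X→{X, Y}, Y→{S, T}; now {S, T, U, X, Y}.
Read '2': S→{X}, T→{V, W, X}, U→{U}, X→{X, Y}, Y→{S, T}; now {S, T, U, V, W, X, Y}.
State Y is in {S, T, U, V, W, X, Y}.

Yes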